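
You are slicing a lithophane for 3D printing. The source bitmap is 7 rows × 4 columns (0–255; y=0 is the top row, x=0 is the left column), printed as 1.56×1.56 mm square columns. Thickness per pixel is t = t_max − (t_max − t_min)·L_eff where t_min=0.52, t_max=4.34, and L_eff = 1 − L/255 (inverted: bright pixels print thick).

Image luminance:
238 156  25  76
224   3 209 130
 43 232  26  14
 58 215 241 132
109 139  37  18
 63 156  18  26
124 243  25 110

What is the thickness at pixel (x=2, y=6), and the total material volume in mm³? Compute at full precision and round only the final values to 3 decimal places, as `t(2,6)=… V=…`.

span = t_max - t_min = 4.34 - 0.52 = 3.820
L(2,6) = 25, L_eff = 1 - 25/255 = 0.901961 (inverted)
t(2,6) = 4.34 - 3.820·0.901961 = 0.895
Σt over all 7·4 pixels = 25861/425 ≈ 60.8494118
V = pitch²·Σt = 1.56²·25861/425 = 148.083

t(2,6)=0.895 V=148.083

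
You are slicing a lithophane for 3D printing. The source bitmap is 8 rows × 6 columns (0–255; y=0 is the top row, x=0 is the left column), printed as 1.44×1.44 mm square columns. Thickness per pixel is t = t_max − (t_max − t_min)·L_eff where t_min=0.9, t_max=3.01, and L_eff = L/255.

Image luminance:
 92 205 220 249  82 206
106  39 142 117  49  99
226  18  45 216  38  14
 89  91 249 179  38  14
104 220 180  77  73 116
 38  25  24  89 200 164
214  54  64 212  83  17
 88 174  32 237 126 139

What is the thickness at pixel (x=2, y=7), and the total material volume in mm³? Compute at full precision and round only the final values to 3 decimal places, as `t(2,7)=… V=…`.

t(2,7)=2.745 V=203.972

span = t_max - t_min = 3.01 - 0.9 = 2.110
L(2,7) = 32, L_eff = 32/255 = 0.125490
t(2,7) = 3.01 - 2.110·0.125490 = 2.745
Σt over all 8·6 pixels = 2508337/25500 ≈ 98.3661569
V = pitch²·Σt = 1.44²·2508337/25500 = 203.972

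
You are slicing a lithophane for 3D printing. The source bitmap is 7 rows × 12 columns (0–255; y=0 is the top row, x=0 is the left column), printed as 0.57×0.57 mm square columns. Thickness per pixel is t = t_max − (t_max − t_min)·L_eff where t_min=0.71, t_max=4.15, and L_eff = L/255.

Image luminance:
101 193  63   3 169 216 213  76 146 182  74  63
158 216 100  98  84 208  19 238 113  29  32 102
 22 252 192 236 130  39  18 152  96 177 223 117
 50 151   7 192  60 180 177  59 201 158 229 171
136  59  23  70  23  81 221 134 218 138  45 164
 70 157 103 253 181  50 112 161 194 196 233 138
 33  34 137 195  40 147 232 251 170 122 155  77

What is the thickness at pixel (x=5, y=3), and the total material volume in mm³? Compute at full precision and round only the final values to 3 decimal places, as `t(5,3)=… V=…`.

t(5,3)=1.722 V=65.319

span = t_max - t_min = 4.15 - 0.71 = 3.440
L(5,3) = 180, L_eff = 180/255 = 0.705882
t(5,3) = 4.15 - 3.440·0.705882 = 1.722
Σt over all 7·12 pixels = 427219/2125 ≈ 201.0442353
V = pitch²·Σt = 0.57²·427219/2125 = 65.319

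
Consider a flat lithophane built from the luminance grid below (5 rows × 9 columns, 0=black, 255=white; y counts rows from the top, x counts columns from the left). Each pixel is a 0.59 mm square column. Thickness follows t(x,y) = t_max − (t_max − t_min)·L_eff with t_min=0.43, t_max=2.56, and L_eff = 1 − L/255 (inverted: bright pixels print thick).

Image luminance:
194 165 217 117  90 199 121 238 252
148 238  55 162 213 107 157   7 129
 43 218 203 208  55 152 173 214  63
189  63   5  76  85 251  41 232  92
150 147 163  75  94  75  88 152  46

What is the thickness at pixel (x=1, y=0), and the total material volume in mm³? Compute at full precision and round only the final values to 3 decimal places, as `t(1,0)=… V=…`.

span = t_max - t_min = 2.56 - 0.43 = 2.130
L(1,0) = 165, L_eff = 1 - 165/255 = 0.352941 (inverted)
t(1,0) = 2.56 - 2.130·0.352941 = 1.808
Σt over all 5·9 pixels = 601977/8500 ≈ 70.8208235
V = pitch²·Σt = 0.59²·601977/8500 = 24.653

t(1,0)=1.808 V=24.653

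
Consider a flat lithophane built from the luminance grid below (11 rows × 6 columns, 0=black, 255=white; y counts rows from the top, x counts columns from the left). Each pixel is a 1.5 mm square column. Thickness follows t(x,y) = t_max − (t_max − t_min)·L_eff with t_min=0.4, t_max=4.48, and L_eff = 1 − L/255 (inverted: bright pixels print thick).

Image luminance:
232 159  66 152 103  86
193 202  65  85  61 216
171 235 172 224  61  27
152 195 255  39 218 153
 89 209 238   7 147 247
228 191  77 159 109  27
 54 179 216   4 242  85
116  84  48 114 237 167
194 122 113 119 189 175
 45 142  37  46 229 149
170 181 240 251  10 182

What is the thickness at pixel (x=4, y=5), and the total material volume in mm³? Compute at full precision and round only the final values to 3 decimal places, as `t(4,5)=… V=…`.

t(4,5)=2.144 V=397.440

span = t_max - t_min = 4.48 - 0.4 = 4.080
L(4,5) = 109, L_eff = 1 - 109/255 = 0.572549 (inverted)
t(4,5) = 4.48 - 4.080·0.572549 = 2.144
Σt over all 11·6 pixels = 176.64
V = pitch²·Σt = 1.5²·176.64 = 397.440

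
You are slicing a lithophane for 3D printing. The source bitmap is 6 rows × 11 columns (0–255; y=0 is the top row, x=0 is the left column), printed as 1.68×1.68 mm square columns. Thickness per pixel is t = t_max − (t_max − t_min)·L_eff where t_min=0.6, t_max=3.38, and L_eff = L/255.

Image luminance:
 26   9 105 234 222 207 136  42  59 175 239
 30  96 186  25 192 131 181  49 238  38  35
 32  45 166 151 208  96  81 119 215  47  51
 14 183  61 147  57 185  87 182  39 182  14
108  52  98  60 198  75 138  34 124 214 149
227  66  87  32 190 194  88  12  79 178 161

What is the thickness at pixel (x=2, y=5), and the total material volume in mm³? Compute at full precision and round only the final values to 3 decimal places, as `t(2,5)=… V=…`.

span = t_max - t_min = 3.38 - 0.6 = 2.780
L(2,5) = 87, L_eff = 87/255 = 0.341176
t(2,5) = 3.38 - 2.780·0.341176 = 2.432
Σt over all 6·11 pixels = 596837/4250 ≈ 140.4322353
V = pitch²·Σt = 1.68²·596837/4250 = 396.356

t(2,5)=2.432 V=396.356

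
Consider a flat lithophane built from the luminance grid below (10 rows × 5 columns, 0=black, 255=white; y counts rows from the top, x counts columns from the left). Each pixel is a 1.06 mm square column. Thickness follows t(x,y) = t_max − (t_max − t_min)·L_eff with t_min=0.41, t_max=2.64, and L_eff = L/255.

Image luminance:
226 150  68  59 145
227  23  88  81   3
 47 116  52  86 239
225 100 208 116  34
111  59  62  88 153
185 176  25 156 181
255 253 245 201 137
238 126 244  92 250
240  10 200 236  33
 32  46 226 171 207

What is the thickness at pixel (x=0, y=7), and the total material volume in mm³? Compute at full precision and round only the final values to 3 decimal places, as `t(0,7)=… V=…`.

span = t_max - t_min = 2.64 - 0.41 = 2.230
L(0,7) = 238, L_eff = 238/255 = 0.933333
t(0,7) = 2.64 - 2.230·0.933333 = 0.559
Σt over all 10·5 pixels = 1820387/25500 ≈ 71.3877255
V = pitch²·Σt = 1.06²·1820387/25500 = 80.211

t(0,7)=0.559 V=80.211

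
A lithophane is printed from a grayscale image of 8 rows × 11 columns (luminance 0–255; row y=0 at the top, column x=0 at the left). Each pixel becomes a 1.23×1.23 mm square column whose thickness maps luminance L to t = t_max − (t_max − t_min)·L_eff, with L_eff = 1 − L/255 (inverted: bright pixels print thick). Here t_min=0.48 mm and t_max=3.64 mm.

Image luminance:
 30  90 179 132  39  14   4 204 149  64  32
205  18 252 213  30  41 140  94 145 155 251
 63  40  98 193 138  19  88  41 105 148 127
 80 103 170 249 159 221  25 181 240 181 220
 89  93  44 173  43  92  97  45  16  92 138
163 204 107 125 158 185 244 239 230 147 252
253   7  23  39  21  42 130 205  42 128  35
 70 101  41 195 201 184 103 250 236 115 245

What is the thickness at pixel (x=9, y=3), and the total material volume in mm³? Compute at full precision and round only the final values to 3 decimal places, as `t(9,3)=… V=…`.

t(9,3)=2.723 V=270.359

span = t_max - t_min = 3.64 - 0.48 = 3.160
L(9,3) = 181, L_eff = 1 - 181/255 = 0.290196 (inverted)
t(9,3) = 3.64 - 3.160·0.290196 = 2.723
Σt over all 8·11 pixels = 1139228/6375 ≈ 178.7024314
V = pitch²·Σt = 1.23²·1139228/6375 = 270.359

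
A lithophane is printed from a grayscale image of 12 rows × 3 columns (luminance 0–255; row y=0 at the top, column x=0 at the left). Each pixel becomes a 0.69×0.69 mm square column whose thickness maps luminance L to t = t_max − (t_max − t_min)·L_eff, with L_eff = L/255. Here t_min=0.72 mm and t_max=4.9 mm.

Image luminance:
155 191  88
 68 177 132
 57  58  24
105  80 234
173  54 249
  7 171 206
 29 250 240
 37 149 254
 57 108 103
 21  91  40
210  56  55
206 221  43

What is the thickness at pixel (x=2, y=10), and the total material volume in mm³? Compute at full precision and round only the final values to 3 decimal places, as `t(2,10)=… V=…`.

span = t_max - t_min = 4.9 - 0.72 = 4.180
L(2,10) = 55, L_eff = 55/255 = 0.215686
t(2,10) = 4.9 - 4.180·0.215686 = 3.998
Σt over all 12·3 pixels = 1329709/12750 ≈ 104.2909020
V = pitch²·Σt = 0.69²·1329709/12750 = 49.653

t(2,10)=3.998 V=49.653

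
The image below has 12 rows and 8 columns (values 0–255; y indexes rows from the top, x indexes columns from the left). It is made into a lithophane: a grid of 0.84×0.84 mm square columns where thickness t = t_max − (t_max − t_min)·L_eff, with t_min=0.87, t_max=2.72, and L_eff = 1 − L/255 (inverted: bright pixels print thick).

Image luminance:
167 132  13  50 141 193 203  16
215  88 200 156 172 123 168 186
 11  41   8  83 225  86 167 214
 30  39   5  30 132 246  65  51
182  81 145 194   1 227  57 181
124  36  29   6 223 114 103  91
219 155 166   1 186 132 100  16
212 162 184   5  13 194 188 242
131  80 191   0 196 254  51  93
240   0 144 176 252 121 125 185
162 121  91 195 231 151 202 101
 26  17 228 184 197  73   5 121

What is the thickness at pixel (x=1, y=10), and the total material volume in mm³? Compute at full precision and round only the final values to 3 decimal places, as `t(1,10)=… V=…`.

t(1,10)=1.748 V=120.202

span = t_max - t_min = 2.72 - 0.87 = 1.850
L(1,10) = 121, L_eff = 1 - 121/255 = 0.525490 (inverted)
t(1,10) = 2.72 - 1.850·0.525490 = 1.748
Σt over all 12·8 pixels = 173761/1020 ≈ 170.3539216
V = pitch²·Σt = 0.84²·173761/1020 = 120.202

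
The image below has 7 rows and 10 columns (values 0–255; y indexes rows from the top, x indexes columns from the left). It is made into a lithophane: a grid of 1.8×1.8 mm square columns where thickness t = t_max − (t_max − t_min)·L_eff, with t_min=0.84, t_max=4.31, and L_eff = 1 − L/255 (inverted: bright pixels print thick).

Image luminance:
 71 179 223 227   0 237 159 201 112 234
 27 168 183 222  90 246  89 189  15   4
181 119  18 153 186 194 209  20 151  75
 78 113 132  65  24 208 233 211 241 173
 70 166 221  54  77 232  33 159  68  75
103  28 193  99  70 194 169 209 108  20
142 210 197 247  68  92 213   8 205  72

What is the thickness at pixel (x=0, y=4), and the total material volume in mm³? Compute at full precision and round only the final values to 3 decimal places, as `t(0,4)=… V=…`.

t(0,4)=1.793 V=607.686

span = t_max - t_min = 4.31 - 0.84 = 3.470
L(0,4) = 70, L_eff = 1 - 70/255 = 0.725490 (inverted)
t(0,4) = 4.31 - 3.470·0.725490 = 1.793
Σt over all 7·10 pixels = 797119/4250 ≈ 187.5574118
V = pitch²·Σt = 1.8²·797119/4250 = 607.686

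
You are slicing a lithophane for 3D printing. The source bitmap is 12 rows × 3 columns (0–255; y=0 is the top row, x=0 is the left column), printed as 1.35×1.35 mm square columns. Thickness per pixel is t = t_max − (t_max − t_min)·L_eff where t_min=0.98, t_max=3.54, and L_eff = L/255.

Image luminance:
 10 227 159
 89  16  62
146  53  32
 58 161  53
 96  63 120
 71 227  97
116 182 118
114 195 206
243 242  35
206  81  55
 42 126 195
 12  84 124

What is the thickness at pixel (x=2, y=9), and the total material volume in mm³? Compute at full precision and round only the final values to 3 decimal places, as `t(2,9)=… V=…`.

t(2,9)=2.988 V=156.951

span = t_max - t_min = 3.54 - 0.98 = 2.560
L(2,9) = 55, L_eff = 55/255 = 0.215686
t(2,9) = 3.54 - 2.560·0.215686 = 2.988
Σt over all 12·3 pixels = 183002/2125 ≈ 86.1185882
V = pitch²·Σt = 1.35²·183002/2125 = 156.951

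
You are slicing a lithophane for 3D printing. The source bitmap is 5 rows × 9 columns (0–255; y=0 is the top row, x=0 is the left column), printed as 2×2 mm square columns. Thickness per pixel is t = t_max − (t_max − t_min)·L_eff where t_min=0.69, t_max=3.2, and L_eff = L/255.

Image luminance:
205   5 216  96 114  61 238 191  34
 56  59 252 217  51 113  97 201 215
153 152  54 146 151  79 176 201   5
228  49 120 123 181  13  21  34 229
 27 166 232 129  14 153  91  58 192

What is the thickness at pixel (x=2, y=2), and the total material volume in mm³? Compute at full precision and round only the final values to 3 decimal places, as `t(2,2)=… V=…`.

t(2,2)=2.668 V=355.592

span = t_max - t_min = 3.2 - 0.69 = 2.510
L(2,2) = 54, L_eff = 54/255 = 0.211765
t(2,2) = 3.2 - 2.510·0.211765 = 2.668
Σt over all 5·9 pixels = 377817/4250 ≈ 88.8981176
V = pitch²·Σt = 2²·377817/4250 = 355.592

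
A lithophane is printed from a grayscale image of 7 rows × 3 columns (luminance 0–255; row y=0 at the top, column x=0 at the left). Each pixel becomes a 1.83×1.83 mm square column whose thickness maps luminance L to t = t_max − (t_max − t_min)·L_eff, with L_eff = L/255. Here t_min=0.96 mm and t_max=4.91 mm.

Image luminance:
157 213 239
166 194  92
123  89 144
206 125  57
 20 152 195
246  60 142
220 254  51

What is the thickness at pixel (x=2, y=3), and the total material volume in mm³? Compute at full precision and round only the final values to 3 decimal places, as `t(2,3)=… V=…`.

t(2,3)=4.027 V=182.158

span = t_max - t_min = 4.91 - 0.96 = 3.950
L(2,3) = 57, L_eff = 57/255 = 0.223529
t(2,3) = 4.91 - 3.950·0.223529 = 4.027
Σt over all 7·3 pixels = 8159/150 ≈ 54.3933333
V = pitch²·Σt = 1.83²·8159/150 = 182.158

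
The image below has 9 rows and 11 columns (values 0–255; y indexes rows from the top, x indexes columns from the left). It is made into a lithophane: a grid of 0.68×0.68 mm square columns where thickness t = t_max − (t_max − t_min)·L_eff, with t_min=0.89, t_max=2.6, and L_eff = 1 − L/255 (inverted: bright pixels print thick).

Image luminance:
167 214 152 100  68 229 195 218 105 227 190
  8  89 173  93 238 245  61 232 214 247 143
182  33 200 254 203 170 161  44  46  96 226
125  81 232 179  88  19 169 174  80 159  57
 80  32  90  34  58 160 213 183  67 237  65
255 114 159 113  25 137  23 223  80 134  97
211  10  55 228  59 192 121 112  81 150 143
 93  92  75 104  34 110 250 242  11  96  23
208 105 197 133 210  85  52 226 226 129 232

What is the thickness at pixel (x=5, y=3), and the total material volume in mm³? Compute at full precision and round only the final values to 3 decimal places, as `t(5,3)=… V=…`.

t(5,3)=1.017 V=82.479

span = t_max - t_min = 2.6 - 0.89 = 1.710
L(5,3) = 19, L_eff = 1 - 19/255 = 0.925490 (inverted)
t(5,3) = 2.6 - 1.710·0.925490 = 1.017
Σt over all 9·11 pixels = 303231/1700 ≈ 178.3711765
V = pitch²·Σt = 0.68²·303231/1700 = 82.479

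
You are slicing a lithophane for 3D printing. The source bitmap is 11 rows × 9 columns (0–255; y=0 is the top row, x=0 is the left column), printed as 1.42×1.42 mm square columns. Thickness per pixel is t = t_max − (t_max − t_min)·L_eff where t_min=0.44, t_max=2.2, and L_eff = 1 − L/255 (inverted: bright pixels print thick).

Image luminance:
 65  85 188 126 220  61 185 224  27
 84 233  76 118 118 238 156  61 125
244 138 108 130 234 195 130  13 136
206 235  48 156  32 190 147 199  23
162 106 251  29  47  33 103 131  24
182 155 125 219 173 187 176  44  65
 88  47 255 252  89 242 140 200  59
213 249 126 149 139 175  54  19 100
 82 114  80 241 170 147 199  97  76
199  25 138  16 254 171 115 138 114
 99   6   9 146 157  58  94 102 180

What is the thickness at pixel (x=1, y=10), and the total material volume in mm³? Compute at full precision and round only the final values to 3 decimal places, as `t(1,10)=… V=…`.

t(1,10)=0.481 V=268.604

span = t_max - t_min = 2.2 - 0.44 = 1.760
L(1,10) = 6, L_eff = 1 - 6/255 = 0.976471 (inverted)
t(1,10) = 2.2 - 1.760·0.976471 = 0.481
Σt over all 11·9 pixels = 849211/6375 ≈ 133.2095686
V = pitch²·Σt = 1.42²·849211/6375 = 268.604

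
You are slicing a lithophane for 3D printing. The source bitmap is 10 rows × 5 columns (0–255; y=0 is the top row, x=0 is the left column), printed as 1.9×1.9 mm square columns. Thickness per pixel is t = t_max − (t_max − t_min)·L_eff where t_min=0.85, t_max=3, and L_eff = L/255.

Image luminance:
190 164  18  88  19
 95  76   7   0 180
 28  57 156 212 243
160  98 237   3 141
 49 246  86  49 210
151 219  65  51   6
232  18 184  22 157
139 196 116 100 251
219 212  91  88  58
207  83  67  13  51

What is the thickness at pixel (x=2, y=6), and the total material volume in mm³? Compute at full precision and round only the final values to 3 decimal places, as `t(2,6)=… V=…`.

span = t_max - t_min = 3 - 0.85 = 2.150
L(2,6) = 184, L_eff = 184/255 = 0.721569
t(2,6) = 3 - 2.150·0.721569 = 1.449
Σt over all 10·5 pixels = 42938/425 ≈ 101.0305882
V = pitch²·Σt = 1.9²·42938/425 = 364.720

t(2,6)=1.449 V=364.720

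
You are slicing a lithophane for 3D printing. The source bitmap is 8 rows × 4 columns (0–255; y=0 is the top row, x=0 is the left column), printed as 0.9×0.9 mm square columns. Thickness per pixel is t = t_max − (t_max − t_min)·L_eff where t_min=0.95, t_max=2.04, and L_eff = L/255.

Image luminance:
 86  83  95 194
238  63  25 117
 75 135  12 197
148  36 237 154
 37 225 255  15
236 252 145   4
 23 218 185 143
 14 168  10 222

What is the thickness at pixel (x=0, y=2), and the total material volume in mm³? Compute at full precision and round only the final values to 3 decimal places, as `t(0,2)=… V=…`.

t(0,2)=1.719 V=38.865

span = t_max - t_min = 2.04 - 0.95 = 1.090
L(0,2) = 75, L_eff = 75/255 = 0.294118
t(0,2) = 2.04 - 1.090·0.294118 = 1.719
Σt over all 8·4 pixels = 407839/8500 ≈ 47.9810588
V = pitch²·Σt = 0.9²·407839/8500 = 38.865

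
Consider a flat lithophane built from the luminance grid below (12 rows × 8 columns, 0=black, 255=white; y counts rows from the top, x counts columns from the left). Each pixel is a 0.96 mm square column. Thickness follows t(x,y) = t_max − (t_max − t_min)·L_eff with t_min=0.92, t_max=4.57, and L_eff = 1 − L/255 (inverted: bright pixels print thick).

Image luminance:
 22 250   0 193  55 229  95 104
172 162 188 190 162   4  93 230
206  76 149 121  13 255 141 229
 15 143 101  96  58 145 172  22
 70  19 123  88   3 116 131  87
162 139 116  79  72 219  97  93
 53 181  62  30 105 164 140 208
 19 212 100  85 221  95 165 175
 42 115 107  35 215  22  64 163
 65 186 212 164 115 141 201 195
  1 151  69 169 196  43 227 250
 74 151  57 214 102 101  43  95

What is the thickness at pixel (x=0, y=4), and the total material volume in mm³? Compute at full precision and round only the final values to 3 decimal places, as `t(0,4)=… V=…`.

t(0,4)=1.922 V=235.803

span = t_max - t_min = 4.57 - 0.92 = 3.650
L(0,4) = 70, L_eff = 1 - 70/255 = 0.725490 (inverted)
t(0,4) = 4.57 - 3.650·0.725490 = 1.922
Σt over all 12·8 pixels = 1304897/5100 ≈ 255.8621569
V = pitch²·Σt = 0.96²·1304897/5100 = 235.803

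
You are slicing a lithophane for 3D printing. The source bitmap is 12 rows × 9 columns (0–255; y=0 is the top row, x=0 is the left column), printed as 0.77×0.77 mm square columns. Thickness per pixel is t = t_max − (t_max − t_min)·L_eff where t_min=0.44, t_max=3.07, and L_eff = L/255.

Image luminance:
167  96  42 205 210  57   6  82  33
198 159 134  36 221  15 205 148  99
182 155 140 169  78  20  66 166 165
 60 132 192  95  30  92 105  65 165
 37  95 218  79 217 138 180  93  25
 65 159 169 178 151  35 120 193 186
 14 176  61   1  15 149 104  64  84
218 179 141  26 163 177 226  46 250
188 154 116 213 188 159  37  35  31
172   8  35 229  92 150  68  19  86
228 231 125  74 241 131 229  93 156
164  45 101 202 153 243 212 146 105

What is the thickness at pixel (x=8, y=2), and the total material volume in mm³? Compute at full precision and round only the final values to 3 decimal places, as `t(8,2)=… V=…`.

t(8,2)=1.368 V=114.146

span = t_max - t_min = 3.07 - 0.44 = 2.630
L(8,2) = 165, L_eff = 165/255 = 0.647059
t(8,2) = 3.07 - 2.630·0.647059 = 1.368
Σt over all 12·9 pixels = 288781/1500 ≈ 192.5206667
V = pitch²·Σt = 0.77²·288781/1500 = 114.146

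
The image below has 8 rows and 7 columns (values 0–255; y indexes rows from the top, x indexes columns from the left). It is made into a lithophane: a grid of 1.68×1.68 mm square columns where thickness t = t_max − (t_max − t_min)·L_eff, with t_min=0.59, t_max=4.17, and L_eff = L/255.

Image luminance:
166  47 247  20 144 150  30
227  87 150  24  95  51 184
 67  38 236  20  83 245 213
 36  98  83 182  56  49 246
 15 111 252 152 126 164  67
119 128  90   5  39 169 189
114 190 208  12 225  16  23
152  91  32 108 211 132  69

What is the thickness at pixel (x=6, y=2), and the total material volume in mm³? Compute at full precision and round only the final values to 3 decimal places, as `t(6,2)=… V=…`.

t(6,2)=1.180 V=402.203

span = t_max - t_min = 4.17 - 0.59 = 3.580
L(6,2) = 213, L_eff = 213/255 = 0.835294
t(6,2) = 4.17 - 3.580·0.835294 = 1.180
Σt over all 8·7 pixels = 605641/4250 ≈ 142.5037647
V = pitch²·Σt = 1.68²·605641/4250 = 402.203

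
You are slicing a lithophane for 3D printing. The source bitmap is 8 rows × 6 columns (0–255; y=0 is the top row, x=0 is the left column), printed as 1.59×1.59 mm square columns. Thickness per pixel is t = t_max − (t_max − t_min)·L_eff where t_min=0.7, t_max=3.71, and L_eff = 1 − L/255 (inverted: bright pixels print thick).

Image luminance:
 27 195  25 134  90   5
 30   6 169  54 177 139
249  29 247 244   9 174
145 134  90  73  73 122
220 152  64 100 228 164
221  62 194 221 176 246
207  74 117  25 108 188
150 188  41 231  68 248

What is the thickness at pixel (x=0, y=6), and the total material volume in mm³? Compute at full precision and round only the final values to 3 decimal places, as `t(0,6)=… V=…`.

span = t_max - t_min = 3.71 - 0.7 = 3.010
L(0,6) = 207, L_eff = 1 - 207/255 = 0.188235 (inverted)
t(0,6) = 3.71 - 3.010·0.188235 = 3.143
Σt over all 8·6 pixels = 921011/8500 ≈ 108.3542353
V = pitch²·Σt = 1.59²·921011/8500 = 273.930

t(0,6)=3.143 V=273.930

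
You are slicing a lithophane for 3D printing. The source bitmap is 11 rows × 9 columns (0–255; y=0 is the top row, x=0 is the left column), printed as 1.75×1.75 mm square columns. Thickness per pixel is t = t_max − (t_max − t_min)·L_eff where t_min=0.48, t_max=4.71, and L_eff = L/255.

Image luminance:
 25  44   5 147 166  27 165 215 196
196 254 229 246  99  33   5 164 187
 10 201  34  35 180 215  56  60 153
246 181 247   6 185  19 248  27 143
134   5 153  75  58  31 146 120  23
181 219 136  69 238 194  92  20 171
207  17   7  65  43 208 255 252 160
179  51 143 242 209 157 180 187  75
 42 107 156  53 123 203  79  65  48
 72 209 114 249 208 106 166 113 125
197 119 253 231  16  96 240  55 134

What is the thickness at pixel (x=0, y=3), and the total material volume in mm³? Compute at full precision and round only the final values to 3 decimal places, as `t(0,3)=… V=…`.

t(0,3)=0.629 V=771.150

span = t_max - t_min = 4.71 - 0.48 = 4.230
L(0,3) = 246, L_eff = 246/255 = 0.964706
t(0,3) = 4.71 - 4.230·0.964706 = 0.629
Σt over all 11·9 pixels = 428067/1700 ≈ 251.8041176
V = pitch²·Σt = 1.75²·428067/1700 = 771.150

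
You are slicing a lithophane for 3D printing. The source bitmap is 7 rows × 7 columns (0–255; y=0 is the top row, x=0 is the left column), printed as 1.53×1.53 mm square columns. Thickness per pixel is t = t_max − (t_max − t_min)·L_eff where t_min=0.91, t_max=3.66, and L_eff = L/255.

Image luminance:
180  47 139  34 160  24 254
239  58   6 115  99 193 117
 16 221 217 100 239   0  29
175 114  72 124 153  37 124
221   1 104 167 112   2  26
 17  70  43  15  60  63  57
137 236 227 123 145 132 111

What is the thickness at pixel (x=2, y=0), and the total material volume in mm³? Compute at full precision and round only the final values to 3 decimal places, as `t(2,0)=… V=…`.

span = t_max - t_min = 3.66 - 0.91 = 2.750
L(2,0) = 139, L_eff = 139/255 = 0.545098
t(2,0) = 3.66 - 2.750·0.545098 = 2.161
Σt over all 7·7 pixels = 121.59
V = pitch²·Σt = 1.53²·121.59 = 284.630

t(2,0)=2.161 V=284.630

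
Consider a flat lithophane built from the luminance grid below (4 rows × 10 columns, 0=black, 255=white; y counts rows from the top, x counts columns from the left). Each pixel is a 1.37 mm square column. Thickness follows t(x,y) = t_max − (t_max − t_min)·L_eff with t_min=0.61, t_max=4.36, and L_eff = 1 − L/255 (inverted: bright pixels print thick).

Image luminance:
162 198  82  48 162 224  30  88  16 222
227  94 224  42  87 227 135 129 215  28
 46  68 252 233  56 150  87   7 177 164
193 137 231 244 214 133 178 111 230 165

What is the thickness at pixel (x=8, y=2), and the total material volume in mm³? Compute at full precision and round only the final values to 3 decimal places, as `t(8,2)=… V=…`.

t(8,2)=3.213 V=203.566

span = t_max - t_min = 4.36 - 0.61 = 3.750
L(8,2) = 177, L_eff = 1 - 177/255 = 0.305882 (inverted)
t(8,2) = 4.36 - 3.750·0.305882 = 3.213
Σt over all 4·10 pixels = 9219/85 ≈ 108.4588235
V = pitch²·Σt = 1.37²·9219/85 = 203.566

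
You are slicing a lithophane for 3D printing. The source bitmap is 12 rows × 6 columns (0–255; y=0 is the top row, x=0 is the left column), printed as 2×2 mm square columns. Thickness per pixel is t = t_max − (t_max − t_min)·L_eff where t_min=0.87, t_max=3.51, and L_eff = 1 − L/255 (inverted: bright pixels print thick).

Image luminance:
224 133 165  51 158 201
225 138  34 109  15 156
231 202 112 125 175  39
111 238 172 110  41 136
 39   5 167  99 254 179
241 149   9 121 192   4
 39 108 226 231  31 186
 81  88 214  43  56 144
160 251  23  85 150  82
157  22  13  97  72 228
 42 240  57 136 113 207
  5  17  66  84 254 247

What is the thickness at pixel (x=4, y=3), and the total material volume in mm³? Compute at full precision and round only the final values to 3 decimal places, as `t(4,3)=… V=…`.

span = t_max - t_min = 3.51 - 0.87 = 2.640
L(4,3) = 41, L_eff = 1 - 41/255 = 0.839216 (inverted)
t(4,3) = 3.51 - 2.640·0.839216 = 1.294
Σt over all 12·6 pixels = 66288/425 ≈ 155.9717647
V = pitch²·Σt = 2²·66288/425 = 623.887

t(4,3)=1.294 V=623.887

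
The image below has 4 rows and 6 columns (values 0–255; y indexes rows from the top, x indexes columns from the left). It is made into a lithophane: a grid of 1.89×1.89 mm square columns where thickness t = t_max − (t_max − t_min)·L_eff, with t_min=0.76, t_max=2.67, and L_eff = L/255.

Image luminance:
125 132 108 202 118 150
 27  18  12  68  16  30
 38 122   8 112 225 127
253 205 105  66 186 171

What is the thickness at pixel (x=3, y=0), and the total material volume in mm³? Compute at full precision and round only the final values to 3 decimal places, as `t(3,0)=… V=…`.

span = t_max - t_min = 2.67 - 0.76 = 1.910
L(3,0) = 202, L_eff = 202/255 = 0.792157
t(3,0) = 2.67 - 1.910·0.792157 = 1.157
Σt over all 4·6 pixels = 283214/6375 ≈ 44.4257255
V = pitch²·Σt = 1.89²·283214/6375 = 158.693

t(3,0)=1.157 V=158.693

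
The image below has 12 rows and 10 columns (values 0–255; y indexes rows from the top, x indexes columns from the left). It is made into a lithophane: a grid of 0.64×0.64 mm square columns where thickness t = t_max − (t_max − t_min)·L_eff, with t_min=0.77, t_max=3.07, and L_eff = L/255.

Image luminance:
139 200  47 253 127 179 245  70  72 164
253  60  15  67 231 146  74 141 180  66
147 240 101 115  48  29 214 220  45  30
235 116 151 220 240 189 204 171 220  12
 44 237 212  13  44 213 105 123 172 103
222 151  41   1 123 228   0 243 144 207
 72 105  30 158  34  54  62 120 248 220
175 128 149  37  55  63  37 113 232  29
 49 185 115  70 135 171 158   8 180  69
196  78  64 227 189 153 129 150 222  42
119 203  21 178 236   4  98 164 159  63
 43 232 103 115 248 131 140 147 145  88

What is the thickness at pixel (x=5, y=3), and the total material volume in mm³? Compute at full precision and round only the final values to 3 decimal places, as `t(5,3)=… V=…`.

span = t_max - t_min = 3.07 - 0.77 = 2.300
L(5,3) = 189, L_eff = 189/255 = 0.741176
t(5,3) = 3.07 - 2.300·0.741176 = 1.365
Σt over all 12·10 pixels = 57947/255 ≈ 227.2431373
V = pitch²·Σt = 0.64²·57947/255 = 93.079

t(5,3)=1.365 V=93.079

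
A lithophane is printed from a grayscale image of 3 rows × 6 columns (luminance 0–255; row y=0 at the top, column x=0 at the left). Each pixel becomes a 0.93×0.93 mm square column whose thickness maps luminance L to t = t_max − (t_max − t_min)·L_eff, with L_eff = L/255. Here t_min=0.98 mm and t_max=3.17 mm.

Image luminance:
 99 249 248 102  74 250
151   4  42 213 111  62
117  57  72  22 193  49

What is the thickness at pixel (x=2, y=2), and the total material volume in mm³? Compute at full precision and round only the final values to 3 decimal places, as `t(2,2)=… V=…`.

t(2,2)=2.552 V=33.641

span = t_max - t_min = 3.17 - 0.98 = 2.190
L(2,2) = 72, L_eff = 72/255 = 0.282353
t(2,2) = 3.17 - 2.190·0.282353 = 2.552
Σt over all 3·6 pixels = 66123/1700 ≈ 38.8958824
V = pitch²·Σt = 0.93²·66123/1700 = 33.641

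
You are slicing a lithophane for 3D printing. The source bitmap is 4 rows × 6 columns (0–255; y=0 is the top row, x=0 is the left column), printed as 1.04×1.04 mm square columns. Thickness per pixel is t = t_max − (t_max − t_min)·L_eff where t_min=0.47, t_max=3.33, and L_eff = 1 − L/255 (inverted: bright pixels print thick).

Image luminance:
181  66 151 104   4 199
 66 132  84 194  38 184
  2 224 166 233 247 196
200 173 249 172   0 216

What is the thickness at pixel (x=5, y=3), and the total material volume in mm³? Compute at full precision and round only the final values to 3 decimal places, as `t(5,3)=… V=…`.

span = t_max - t_min = 3.33 - 0.47 = 2.860
L(5,3) = 216, L_eff = 1 - 216/255 = 0.152941 (inverted)
t(5,3) = 3.33 - 2.860·0.152941 = 2.893
Σt over all 4·6 pixels = 641603/12750 ≈ 50.3218039
V = pitch²·Σt = 1.04²·641603/12750 = 54.428

t(5,3)=2.893 V=54.428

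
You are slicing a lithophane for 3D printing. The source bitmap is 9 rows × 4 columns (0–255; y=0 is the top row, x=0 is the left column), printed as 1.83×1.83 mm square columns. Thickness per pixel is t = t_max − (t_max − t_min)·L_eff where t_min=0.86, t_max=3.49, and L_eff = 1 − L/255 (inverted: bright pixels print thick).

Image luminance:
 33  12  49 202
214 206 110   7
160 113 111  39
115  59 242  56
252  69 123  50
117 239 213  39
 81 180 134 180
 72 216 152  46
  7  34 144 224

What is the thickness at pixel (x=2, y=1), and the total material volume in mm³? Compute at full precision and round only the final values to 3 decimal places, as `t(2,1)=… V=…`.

span = t_max - t_min = 3.49 - 0.86 = 2.630
L(2,1) = 110, L_eff = 1 - 110/255 = 0.568627 (inverted)
t(2,1) = 3.49 - 2.630·0.568627 = 1.995
Σt over all 9·4 pixels = 96019/1275 ≈ 75.3090196
V = pitch²·Σt = 1.83²·96019/1275 = 252.202

t(2,1)=1.995 V=252.202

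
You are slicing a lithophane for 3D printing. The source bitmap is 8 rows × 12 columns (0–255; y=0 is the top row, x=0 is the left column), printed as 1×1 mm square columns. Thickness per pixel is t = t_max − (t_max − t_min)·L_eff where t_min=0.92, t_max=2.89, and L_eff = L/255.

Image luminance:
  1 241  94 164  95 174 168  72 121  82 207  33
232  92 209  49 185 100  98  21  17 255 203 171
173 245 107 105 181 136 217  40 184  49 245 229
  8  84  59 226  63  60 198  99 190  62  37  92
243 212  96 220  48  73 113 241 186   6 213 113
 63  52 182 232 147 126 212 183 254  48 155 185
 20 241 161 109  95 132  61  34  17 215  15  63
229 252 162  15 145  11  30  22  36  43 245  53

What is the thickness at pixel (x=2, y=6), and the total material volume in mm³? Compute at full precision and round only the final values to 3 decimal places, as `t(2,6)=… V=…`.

span = t_max - t_min = 2.89 - 0.92 = 1.970
L(2,6) = 161, L_eff = 161/255 = 0.631373
t(2,6) = 2.89 - 1.970·0.631373 = 1.646
Σt over all 8·12 pixels = 2337433/12750 ≈ 183.3280784
V = pitch²·Σt = 1²·2337433/12750 = 183.328

t(2,6)=1.646 V=183.328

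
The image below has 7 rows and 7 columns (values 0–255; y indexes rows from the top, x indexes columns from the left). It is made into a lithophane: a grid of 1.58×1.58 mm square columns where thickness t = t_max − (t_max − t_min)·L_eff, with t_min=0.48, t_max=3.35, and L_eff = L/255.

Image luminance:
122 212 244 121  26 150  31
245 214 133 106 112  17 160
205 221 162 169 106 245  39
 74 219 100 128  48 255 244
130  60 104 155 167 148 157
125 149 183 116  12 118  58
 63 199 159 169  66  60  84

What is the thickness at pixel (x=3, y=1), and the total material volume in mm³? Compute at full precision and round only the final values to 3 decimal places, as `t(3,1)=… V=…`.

span = t_max - t_min = 3.35 - 0.48 = 2.870
L(3,1) = 106, L_eff = 106/255 = 0.415686
t(3,1) = 3.35 - 2.870·0.415686 = 2.157
Σt over all 7·7 pixels = 458899/5100 ≈ 89.9801961
V = pitch²·Σt = 1.58²·458899/5100 = 224.627

t(3,1)=2.157 V=224.627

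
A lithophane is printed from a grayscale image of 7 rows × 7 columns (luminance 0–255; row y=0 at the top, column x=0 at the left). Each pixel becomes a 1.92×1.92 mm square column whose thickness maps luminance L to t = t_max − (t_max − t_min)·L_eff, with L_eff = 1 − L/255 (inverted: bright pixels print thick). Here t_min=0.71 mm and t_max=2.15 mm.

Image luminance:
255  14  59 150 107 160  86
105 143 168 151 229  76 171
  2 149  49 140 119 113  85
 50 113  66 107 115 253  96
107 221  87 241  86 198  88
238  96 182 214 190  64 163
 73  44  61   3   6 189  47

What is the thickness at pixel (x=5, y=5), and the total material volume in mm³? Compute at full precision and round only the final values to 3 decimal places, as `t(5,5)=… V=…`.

span = t_max - t_min = 2.15 - 0.71 = 1.440
L(5,5) = 64, L_eff = 1 - 64/255 = 0.749020 (inverted)
t(5,5) = 2.15 - 1.440·0.749020 = 1.071
Σt over all 7·7 pixels = 580307/8500 ≈ 68.2714118
V = pitch²·Σt = 1.92²·580307/8500 = 251.676

t(5,5)=1.071 V=251.676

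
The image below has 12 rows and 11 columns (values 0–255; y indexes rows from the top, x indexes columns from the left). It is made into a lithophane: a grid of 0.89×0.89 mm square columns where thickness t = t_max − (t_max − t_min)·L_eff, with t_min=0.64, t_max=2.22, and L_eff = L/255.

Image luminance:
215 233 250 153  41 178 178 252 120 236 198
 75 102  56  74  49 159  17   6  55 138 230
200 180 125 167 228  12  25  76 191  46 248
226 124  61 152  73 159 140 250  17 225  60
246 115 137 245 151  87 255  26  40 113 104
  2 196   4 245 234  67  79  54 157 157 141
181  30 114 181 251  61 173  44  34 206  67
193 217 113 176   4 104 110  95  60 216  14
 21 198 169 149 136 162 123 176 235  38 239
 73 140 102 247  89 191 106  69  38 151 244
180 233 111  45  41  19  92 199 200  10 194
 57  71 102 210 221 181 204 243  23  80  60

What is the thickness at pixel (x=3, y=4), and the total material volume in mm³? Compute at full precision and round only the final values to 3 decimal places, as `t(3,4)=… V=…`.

span = t_max - t_min = 2.22 - 0.64 = 1.580
L(3,4) = 245, L_eff = 245/255 = 0.960784
t(3,4) = 2.22 - 1.580·0.960784 = 0.702
Σt over all 12·11 pixels = 2363951/12750 ≈ 185.4079216
V = pitch²·Σt = 0.89²·2363951/12750 = 146.862

t(3,4)=0.702 V=146.862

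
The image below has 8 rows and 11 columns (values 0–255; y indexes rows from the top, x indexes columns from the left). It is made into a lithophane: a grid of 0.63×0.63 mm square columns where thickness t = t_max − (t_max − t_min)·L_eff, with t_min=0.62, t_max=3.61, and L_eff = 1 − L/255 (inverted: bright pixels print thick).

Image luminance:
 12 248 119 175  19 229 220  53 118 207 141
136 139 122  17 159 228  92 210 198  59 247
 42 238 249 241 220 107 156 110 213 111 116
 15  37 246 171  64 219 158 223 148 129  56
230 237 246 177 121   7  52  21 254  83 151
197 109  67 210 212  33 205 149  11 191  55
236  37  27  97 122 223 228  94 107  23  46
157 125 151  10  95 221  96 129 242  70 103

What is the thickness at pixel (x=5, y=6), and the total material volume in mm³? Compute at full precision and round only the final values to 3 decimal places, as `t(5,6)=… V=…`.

span = t_max - t_min = 3.61 - 0.62 = 2.990
L(5,6) = 223, L_eff = 1 - 223/255 = 0.125490 (inverted)
t(5,6) = 3.61 - 2.990·0.125490 = 3.235
Σt over all 8·11 pixels = 2500703/12750 ≈ 196.1335686
V = pitch²·Σt = 0.63²·2500703/12750 = 77.845

t(5,6)=3.235 V=77.845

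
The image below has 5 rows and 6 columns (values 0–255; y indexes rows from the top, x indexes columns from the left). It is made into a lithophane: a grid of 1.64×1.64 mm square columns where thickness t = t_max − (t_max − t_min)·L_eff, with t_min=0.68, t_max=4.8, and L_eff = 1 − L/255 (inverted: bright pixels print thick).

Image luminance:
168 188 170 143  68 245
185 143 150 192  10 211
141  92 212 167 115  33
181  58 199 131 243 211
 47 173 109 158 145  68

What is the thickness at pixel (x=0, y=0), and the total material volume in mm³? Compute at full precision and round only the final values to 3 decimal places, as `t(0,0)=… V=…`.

span = t_max - t_min = 4.8 - 0.68 = 4.120
L(0,0) = 168, L_eff = 1 - 168/255 = 0.341176 (inverted)
t(0,0) = 4.8 - 4.120·0.341176 = 3.394
Σt over all 5·6 pixels = 192906/2125 ≈ 90.7792941
V = pitch²·Σt = 1.64²·192906/2125 = 244.160

t(0,0)=3.394 V=244.160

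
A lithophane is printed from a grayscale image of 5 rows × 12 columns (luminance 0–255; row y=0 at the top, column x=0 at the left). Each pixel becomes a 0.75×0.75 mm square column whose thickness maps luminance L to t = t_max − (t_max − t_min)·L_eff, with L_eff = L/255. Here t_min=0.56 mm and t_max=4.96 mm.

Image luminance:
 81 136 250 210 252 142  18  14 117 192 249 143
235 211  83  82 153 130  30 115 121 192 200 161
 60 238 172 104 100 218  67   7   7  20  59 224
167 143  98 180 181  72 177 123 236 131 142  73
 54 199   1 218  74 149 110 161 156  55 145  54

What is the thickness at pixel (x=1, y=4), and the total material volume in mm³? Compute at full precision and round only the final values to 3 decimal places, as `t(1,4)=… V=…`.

t(1,4)=1.526 V=90.801

span = t_max - t_min = 4.96 - 0.56 = 4.400
L(1,4) = 199, L_eff = 199/255 = 0.780392
t(1,4) = 4.96 - 4.400·0.780392 = 1.526
Σt over all 5·12 pixels = 205816/1275 ≈ 161.4243137
V = pitch²·Σt = 0.75²·205816/1275 = 90.801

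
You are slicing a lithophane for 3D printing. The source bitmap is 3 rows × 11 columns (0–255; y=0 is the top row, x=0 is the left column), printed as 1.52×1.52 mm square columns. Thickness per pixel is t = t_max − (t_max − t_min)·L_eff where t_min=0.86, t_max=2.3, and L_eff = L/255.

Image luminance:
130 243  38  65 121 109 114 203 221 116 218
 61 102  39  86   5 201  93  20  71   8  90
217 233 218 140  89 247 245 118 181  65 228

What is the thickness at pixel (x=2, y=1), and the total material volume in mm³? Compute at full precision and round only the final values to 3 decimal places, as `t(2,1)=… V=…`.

t(2,1)=2.080 V=118.801

span = t_max - t_min = 2.3 - 0.86 = 1.440
L(2,1) = 39, L_eff = 39/255 = 0.152941
t(2,1) = 2.3 - 1.440·0.152941 = 2.080
Σt over all 3·11 pixels = 51.42
V = pitch²·Σt = 1.52²·51.42 = 118.801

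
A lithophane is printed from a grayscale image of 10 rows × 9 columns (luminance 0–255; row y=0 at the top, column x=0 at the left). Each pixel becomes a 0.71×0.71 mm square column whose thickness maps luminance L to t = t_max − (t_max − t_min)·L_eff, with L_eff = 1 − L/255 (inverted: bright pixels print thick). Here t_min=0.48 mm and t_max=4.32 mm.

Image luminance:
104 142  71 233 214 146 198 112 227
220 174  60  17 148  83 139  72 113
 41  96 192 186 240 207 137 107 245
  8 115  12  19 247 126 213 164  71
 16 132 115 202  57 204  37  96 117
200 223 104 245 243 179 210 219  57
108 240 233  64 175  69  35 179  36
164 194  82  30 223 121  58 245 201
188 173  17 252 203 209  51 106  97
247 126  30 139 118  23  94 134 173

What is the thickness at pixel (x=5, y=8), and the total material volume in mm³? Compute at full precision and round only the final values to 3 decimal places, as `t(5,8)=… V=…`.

span = t_max - t_min = 4.32 - 0.48 = 3.840
L(5,8) = 209, L_eff = 1 - 209/255 = 0.180392 (inverted)
t(5,8) = 4.32 - 3.840·0.180392 = 3.627
Σt over all 10·9 pixels = 488344/2125 ≈ 229.8089412
V = pitch²·Σt = 0.71²·488344/2125 = 115.847

t(5,8)=3.627 V=115.847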